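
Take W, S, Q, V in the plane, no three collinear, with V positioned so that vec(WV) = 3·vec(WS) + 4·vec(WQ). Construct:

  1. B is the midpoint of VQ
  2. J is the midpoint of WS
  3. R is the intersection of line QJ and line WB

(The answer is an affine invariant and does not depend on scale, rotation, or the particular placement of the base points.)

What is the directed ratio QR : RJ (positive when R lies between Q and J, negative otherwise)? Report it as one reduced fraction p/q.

QR:RJ = 6/5

Set W = (0, 0), S = (1, 0), Q = (0, 1), V = (3, 4); any affine frame gives the same invariant.
1. B is the midpoint of VQ ⇒ B = (3/2, 5/2)
2. J is the midpoint of WS ⇒ J = (1/2, 0)
3. R is the intersection of line QJ and line WB ⇒ R = (3/11, 5/11)
R = Q + t·(J−Q) with t = 6/11, so QR:RJ = t:(1−t) = 6/11:5/11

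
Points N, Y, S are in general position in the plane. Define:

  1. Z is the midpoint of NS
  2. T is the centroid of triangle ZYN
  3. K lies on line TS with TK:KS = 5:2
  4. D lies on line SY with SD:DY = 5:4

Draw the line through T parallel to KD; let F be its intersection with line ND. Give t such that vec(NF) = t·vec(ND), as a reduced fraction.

t = 23/48

Work in coordinates with N = (0, 0), Y = (1, 0), S = (0, 1).
1. Z is the midpoint of NS ⇒ Z = (0, 1/2)
2. T is the centroid of triangle ZYN ⇒ T = (1/3, 1/6)
3. K lies on line TS with TK:KS = 5:2 ⇒ K = (2/21, 16/21)
4. D lies on line SY with SD:DY = 5:4 ⇒ D = (5/9, 4/9)
through T parallel to KD: direction (29/63, -20/63); meets ND at F = (115/432, 23/108)
F = N + t·(D−N) with t = 23/48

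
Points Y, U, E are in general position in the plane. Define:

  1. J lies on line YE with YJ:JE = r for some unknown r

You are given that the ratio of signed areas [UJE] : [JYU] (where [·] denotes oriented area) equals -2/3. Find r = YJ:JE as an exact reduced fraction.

r = 3/2

Choose coordinates Y = (0, 0), U = (1, 0), E = (0, 1).
1. With YJ:JE = r, write λ = r/(r+1) so J = Y + λ·(E−Y); J is affine-linear in λ
Every point depending on J is an affine combination of J and λ-independent points, so each such coordinate is linear in λ; the λ² term in each signed area is a multiple of (E−Y)×(E−Y) = 0, so 2·[UJE] and 2·[JYU] are each linear in λ. Evaluating at λ=0 and λ=1:
  2·[UJE] = λ − 1,   2·[JYU] = λ
So [UJE]:[JYU] = (λ − 1) / (λ). Setting this equal to -2/3:
  λ − 1 = -2/3·(λ)  ⇒  λ = 3/5
Then r = λ/(1−λ) = (3/5)/(2/5) = 3/2. Check: with r = 3/2, J = (0, 3/5) and [UJE]:[JYU] = -2/3 as required.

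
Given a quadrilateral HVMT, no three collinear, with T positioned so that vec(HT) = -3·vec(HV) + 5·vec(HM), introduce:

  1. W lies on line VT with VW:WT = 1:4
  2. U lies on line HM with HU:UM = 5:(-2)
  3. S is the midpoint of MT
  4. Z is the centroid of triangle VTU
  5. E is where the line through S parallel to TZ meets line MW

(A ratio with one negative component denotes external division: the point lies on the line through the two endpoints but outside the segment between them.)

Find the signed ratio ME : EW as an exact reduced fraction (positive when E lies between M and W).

Assign H = (0, 0), V = (1, 0), M = (0, 1), T = (-3, 5) — the answer is frame-independent, so this choice is without loss of generality.
1. W lies on line VT with VW:WT = 1:4 ⇒ W = (1/5, 1)
2. U lies on line HM with HU:UM = 5:(-2) ⇒ U = (0, 5/3)
3. S is the midpoint of MT ⇒ S = (-3/2, 3)
4. Z is the centroid of triangle VTU ⇒ Z = (-2/3, 20/9)
5. E is where the line through S parallel to TZ meets line MW ⇒ E = (9/50, 1)
E = M + t·(W−M) with t = 9/10, so ME:EW = t:(1−t) = 9/10:1/10

ME:EW = 9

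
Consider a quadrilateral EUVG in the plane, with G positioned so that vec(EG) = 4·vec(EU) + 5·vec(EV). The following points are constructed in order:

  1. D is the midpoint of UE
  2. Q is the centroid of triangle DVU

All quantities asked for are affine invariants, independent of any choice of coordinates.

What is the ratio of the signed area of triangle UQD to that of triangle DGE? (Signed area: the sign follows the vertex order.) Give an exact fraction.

[UQD]:[DGE] = 1/15

Assign E = (0, 0), U = (1, 0), V = (0, 1), G = (4, 5) — the answer is frame-independent, so this choice is without loss of generality.
1. D is the midpoint of UE ⇒ D = (1/2, 0)
2. Q is the centroid of triangle DVU ⇒ Q = (1/2, 1/3)
2·[UQD] = 1/6, 2·[DGE] = 5/2
[UQD]:[DGE] = 1/6:5/2 = 1/15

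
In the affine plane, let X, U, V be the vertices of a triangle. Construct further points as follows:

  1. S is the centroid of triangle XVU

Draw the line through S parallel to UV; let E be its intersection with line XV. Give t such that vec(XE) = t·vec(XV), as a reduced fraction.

t = 2/3

Work in coordinates with X = (0, 0), U = (1, 0), V = (0, 1).
1. S is the centroid of triangle XVU ⇒ S = (1/3, 1/3)
through S parallel to UV: direction (-1, 1); meets XV at E = (0, 2/3)
E = X + t·(V−X) with t = 2/3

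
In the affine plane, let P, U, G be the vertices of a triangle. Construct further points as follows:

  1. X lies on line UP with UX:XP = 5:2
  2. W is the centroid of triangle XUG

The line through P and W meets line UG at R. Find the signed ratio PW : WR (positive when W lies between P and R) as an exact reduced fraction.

Choose coordinates P = (0, 0), U = (1, 0), G = (0, 1).
1. X lies on line UP with UX:XP = 5:2 ⇒ X = (2/7, 0)
2. W is the centroid of triangle XUG ⇒ W = (3/7, 1/3)
line PW meets UG at R = (9/16, 7/16)
W = P + t·(R−P) with t = 16/21, so PW:WR = 16/21:5/21

PW:WR = 16/5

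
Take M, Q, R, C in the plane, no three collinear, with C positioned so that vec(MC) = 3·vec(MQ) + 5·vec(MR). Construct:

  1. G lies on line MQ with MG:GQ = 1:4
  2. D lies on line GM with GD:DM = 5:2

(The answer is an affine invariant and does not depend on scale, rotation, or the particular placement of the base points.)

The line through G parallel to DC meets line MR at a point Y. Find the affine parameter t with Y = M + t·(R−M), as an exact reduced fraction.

t = -35/103

Assign M = (0, 0), Q = (1, 0), R = (0, 1), C = (3, 5) — the answer is frame-independent, so this choice is without loss of generality.
1. G lies on line MQ with MG:GQ = 1:4 ⇒ G = (1/5, 0)
2. D lies on line GM with GD:DM = 5:2 ⇒ D = (2/35, 0)
through G parallel to DC: direction (103/35, 5); meets MR at Y = (0, -35/103)
Y = M + t·(R−M) with t = -35/103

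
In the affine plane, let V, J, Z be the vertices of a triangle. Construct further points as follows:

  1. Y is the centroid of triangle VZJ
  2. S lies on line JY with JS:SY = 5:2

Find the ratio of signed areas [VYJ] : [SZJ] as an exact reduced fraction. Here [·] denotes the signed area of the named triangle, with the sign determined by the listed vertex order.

[VYJ]:[SZJ] = 7/5

Assign V = (0, 0), J = (1, 0), Z = (0, 1) — the answer is frame-independent, so this choice is without loss of generality.
1. Y is the centroid of triangle VZJ ⇒ Y = (1/3, 1/3)
2. S lies on line JY with JS:SY = 5:2 ⇒ S = (11/21, 5/21)
2·[VYJ] = -1/3, 2·[SZJ] = -5/21
[VYJ]:[SZJ] = -1/3:-5/21 = 7/5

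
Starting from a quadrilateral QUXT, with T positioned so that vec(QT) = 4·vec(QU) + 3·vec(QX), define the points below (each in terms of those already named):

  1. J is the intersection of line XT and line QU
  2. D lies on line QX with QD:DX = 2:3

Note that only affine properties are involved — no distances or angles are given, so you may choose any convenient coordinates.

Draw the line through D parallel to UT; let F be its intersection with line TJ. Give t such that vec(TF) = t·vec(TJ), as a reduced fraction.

Work in coordinates with Q = (0, 0), U = (1, 0), X = (0, 1), T = (4, 3).
1. J is the intersection of line XT and line QU ⇒ J = (-2, 0)
2. D lies on line QX with QD:DX = 2:3 ⇒ D = (0, 2/5)
through D parallel to UT: direction (3, 3); meets TJ at F = (6/5, 8/5)
F = T + t·(J−T) with t = 7/15

t = 7/15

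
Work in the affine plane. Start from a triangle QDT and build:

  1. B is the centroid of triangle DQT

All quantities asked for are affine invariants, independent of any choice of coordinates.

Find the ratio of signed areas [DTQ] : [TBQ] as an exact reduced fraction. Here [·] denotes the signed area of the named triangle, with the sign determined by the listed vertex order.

[DTQ]:[TBQ] = -3

Set Q = (0, 0), D = (1, 0), T = (0, 1); any affine frame gives the same invariant.
1. B is the centroid of triangle DQT ⇒ B = (1/3, 1/3)
2·[DTQ] = 1, 2·[TBQ] = -1/3
[DTQ]:[TBQ] = 1:-1/3 = -3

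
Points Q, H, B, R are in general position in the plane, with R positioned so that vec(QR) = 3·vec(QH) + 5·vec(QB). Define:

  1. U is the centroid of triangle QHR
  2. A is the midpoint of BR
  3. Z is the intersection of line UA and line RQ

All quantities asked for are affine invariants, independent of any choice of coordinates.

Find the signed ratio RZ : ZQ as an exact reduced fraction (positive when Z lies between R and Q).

Choose coordinates Q = (0, 0), H = (1, 0), B = (0, 1), R = (3, 5).
1. U is the centroid of triangle QHR ⇒ U = (4/3, 5/3)
2. A is the midpoint of BR ⇒ A = (3/2, 3)
3. Z is the intersection of line UA and line RQ ⇒ Z = (27/19, 45/19)
Z = R + t·(Q−R) with t = 10/19, so RZ:ZQ = t:(1−t) = 10/19:9/19

RZ:ZQ = 10/9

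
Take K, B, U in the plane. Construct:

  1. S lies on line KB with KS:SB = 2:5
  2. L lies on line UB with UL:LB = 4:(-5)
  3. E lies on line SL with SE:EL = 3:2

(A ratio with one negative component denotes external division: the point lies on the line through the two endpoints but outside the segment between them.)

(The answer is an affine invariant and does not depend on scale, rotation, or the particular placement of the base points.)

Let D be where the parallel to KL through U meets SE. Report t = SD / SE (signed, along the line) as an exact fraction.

Set K = (0, 0), B = (1, 0), U = (0, 1); any affine frame gives the same invariant.
1. S lies on line KB with KS:SB = 2:5 ⇒ S = (2/7, 0)
2. L lies on line UB with UL:LB = 4:(-5) ⇒ L = (-4, 5)
3. E lies on line SL with SE:EL = 3:2 ⇒ E = (-16/7, 3)
through U parallel to KL: direction (-4, 5); meets SE at D = (8, -9)
D = S + t·(E−S) with t = -3

t = -3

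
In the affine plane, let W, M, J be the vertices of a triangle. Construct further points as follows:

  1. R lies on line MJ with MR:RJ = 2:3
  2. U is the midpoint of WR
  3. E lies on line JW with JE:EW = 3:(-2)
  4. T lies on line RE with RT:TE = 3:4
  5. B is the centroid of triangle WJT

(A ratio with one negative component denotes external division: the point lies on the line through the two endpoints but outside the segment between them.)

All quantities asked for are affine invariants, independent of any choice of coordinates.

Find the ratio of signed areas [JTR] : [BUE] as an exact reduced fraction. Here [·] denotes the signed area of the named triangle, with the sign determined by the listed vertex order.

Work in coordinates with W = (0, 0), M = (1, 0), J = (0, 1).
1. R lies on line MJ with MR:RJ = 2:3 ⇒ R = (3/5, 2/5)
2. U is the midpoint of WR ⇒ U = (3/10, 1/5)
3. E lies on line JW with JE:EW = 3:(-2) ⇒ E = (0, -2)
4. T lies on line RE with RT:TE = 3:4 ⇒ T = (12/35, -22/35)
5. B is the centroid of triangle WJT ⇒ B = (4/35, 13/105)
2·[JTR] = 27/35, 2·[BUE] = -27/70
[JTR]:[BUE] = 27/35:-27/70 = -2

[JTR]:[BUE] = -2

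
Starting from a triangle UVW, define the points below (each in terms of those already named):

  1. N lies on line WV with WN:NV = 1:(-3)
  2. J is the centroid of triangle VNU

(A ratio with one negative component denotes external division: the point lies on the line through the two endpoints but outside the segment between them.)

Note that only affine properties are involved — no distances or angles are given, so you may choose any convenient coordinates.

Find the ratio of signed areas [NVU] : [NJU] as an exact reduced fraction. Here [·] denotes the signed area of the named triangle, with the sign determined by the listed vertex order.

[NVU]:[NJU] = 3

Set U = (0, 0), V = (1, 0), W = (0, 1); any affine frame gives the same invariant.
1. N lies on line WV with WN:NV = 1:(-3) ⇒ N = (-1/2, 3/2)
2. J is the centroid of triangle VNU ⇒ J = (1/6, 1/2)
2·[NVU] = -3/2, 2·[NJU] = -1/2
[NVU]:[NJU] = -3/2:-1/2 = 3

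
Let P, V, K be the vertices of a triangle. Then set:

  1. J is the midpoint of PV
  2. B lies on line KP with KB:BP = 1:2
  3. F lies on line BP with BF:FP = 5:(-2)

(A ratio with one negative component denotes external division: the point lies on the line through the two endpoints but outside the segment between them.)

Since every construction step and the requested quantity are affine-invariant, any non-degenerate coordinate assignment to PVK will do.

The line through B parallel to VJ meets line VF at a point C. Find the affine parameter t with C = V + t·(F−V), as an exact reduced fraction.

t = -3/2

Assign P = (0, 0), V = (1, 0), K = (0, 1) — the answer is frame-independent, so this choice is without loss of generality.
1. J is the midpoint of PV ⇒ J = (1/2, 0)
2. B lies on line KP with KB:BP = 1:2 ⇒ B = (0, 2/3)
3. F lies on line BP with BF:FP = 5:(-2) ⇒ F = (0, -4/9)
through B parallel to VJ: direction (-1/2, 0); meets VF at C = (5/2, 2/3)
C = V + t·(F−V) with t = -3/2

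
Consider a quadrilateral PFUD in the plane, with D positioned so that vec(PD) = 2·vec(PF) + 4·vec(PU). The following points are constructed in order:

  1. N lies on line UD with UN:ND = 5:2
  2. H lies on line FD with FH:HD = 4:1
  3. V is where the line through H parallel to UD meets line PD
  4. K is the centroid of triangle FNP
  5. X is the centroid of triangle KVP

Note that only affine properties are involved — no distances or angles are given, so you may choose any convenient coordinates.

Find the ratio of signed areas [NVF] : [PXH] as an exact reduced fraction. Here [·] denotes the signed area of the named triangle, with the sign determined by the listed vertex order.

Assign P = (0, 0), F = (1, 0), U = (0, 1), D = (2, 4) — the answer is frame-independent, so this choice is without loss of generality.
1. N lies on line UD with UN:ND = 5:2 ⇒ N = (10/7, 22/7)
2. H lies on line FD with FH:HD = 4:1 ⇒ H = (9/5, 16/5)
3. V is where the line through H parallel to UD meets line PD ⇒ V = (1, 2)
4. K is the centroid of triangle FNP ⇒ K = (17/21, 22/21)
5. X is the centroid of triangle KVP ⇒ X = (38/63, 64/63)
2·[NVF] = 6/7, 2·[PXH] = 32/315
[NVF]:[PXH] = 6/7:32/315 = 135/16

[NVF]:[PXH] = 135/16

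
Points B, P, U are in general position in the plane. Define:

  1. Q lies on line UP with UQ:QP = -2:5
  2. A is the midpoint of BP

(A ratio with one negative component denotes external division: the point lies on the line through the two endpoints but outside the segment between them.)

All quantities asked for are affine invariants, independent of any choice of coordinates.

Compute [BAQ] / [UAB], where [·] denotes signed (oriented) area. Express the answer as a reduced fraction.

[BAQ]:[UAB] = -5/3

Assign B = (0, 0), P = (1, 0), U = (0, 1) — the answer is frame-independent, so this choice is without loss of generality.
1. Q lies on line UP with UQ:QP = -2:5 ⇒ Q = (-2/3, 5/3)
2. A is the midpoint of BP ⇒ A = (1/2, 0)
2·[BAQ] = 5/6, 2·[UAB] = -1/2
[BAQ]:[UAB] = 5/6:-1/2 = -5/3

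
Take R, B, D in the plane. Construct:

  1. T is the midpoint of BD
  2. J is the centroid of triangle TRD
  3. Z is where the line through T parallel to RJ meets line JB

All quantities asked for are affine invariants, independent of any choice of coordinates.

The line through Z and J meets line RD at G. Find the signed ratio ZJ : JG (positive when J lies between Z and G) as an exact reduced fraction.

ZJ:JG = 5/3

Choose coordinates R = (0, 0), B = (1, 0), D = (0, 1).
1. T is the midpoint of BD ⇒ T = (1/2, 1/2)
2. J is the centroid of triangle TRD ⇒ J = (1/6, 1/2)
3. Z is where the line through T parallel to RJ meets line JB ⇒ Z = (4/9, 1/3)
line ZJ meets RD at G = (0, 3/5)
J = Z + t·(G−Z) with t = 5/8, so ZJ:JG = 5/8:3/8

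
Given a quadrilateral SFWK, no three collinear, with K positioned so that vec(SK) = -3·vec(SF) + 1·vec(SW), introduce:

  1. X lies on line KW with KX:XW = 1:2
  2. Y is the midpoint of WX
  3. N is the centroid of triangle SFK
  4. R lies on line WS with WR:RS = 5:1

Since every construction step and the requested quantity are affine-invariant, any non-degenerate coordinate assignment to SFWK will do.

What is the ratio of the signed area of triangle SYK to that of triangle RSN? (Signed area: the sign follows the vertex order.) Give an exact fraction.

[SYK]:[RSN] = -18

Choose coordinates S = (0, 0), F = (1, 0), W = (0, 1), K = (-3, 1).
1. X lies on line KW with KX:XW = 1:2 ⇒ X = (-2, 1)
2. Y is the midpoint of WX ⇒ Y = (-1, 1)
3. N is the centroid of triangle SFK ⇒ N = (-2/3, 1/3)
4. R lies on line WS with WR:RS = 5:1 ⇒ R = (0, 1/6)
2·[SYK] = 2, 2·[RSN] = -1/9
[SYK]:[RSN] = 2:-1/9 = -18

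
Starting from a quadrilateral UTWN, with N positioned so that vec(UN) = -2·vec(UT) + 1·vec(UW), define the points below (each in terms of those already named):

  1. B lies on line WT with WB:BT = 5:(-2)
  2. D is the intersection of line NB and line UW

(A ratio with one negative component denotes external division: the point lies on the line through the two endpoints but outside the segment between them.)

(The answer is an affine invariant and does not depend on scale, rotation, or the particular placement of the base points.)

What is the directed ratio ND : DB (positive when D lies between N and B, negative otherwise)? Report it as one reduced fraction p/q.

Choose coordinates U = (0, 0), T = (1, 0), W = (0, 1), N = (-2, 1).
1. B lies on line WT with WB:BT = 5:(-2) ⇒ B = (5/3, -2/3)
2. D is the intersection of line NB and line UW ⇒ D = (0, 1/11)
D = N + t·(B−N) with t = 6/11, so ND:DB = t:(1−t) = 6/11:5/11

ND:DB = 6/5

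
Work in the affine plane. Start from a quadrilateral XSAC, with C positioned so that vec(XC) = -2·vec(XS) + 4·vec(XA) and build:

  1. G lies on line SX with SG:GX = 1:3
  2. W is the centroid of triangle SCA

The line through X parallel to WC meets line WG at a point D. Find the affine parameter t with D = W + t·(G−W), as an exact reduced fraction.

t = 8

Work in coordinates with X = (0, 0), S = (1, 0), A = (0, 1), C = (-2, 4).
1. G lies on line SX with SG:GX = 1:3 ⇒ G = (3/4, 0)
2. W is the centroid of triangle SCA ⇒ W = (-1/3, 5/3)
through X parallel to WC: direction (-5/3, 7/3); meets WG at D = (25/3, -35/3)
D = W + t·(G−W) with t = 8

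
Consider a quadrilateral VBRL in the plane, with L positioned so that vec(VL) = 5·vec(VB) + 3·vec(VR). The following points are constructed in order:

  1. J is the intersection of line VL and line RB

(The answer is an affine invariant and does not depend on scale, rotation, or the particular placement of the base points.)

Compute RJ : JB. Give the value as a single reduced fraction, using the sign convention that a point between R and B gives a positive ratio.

RJ:JB = 5/3

Work in coordinates with V = (0, 0), B = (1, 0), R = (0, 1), L = (5, 3).
1. J is the intersection of line VL and line RB ⇒ J = (5/8, 3/8)
J = R + t·(B−R) with t = 5/8, so RJ:JB = t:(1−t) = 5/8:3/8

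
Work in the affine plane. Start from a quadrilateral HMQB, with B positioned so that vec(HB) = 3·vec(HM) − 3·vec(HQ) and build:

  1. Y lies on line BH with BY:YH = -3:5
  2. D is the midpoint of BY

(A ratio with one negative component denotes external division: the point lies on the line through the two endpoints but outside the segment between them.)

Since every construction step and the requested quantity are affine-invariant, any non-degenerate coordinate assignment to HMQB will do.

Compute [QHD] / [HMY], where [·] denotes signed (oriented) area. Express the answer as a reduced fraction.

[QHD]:[HMY] = -7/10

Set H = (0, 0), M = (1, 0), Q = (0, 1), B = (3, -3); any affine frame gives the same invariant.
1. Y lies on line BH with BY:YH = -3:5 ⇒ Y = (15/2, -15/2)
2. D is the midpoint of BY ⇒ D = (21/4, -21/4)
2·[QHD] = 21/4, 2·[HMY] = -15/2
[QHD]:[HMY] = 21/4:-15/2 = -7/10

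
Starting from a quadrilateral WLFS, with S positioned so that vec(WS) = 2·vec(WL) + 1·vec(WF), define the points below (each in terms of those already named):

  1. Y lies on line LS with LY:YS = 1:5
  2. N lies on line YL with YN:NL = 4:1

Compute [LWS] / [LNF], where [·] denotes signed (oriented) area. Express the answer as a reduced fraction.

[LWS]:[LNF] = -15

Assign W = (0, 0), L = (1, 0), F = (0, 1), S = (2, 1) — the answer is frame-independent, so this choice is without loss of generality.
1. Y lies on line LS with LY:YS = 1:5 ⇒ Y = (7/6, 1/6)
2. N lies on line YL with YN:NL = 4:1 ⇒ N = (31/30, 1/30)
2·[LWS] = -1, 2·[LNF] = 1/15
[LWS]:[LNF] = -1:1/15 = -15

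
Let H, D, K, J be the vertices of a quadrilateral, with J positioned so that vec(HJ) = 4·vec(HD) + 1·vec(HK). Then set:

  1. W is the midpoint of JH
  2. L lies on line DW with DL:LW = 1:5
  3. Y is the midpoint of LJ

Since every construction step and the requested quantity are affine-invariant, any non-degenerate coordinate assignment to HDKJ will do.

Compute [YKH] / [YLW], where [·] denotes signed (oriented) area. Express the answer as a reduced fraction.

[YKH]:[YLW] = -62/5

Choose coordinates H = (0, 0), D = (1, 0), K = (0, 1), J = (4, 1).
1. W is the midpoint of JH ⇒ W = (2, 1/2)
2. L lies on line DW with DL:LW = 1:5 ⇒ L = (7/6, 1/12)
3. Y is the midpoint of LJ ⇒ Y = (31/12, 13/24)
2·[YKH] = 31/12, 2·[YLW] = -5/24
[YKH]:[YLW] = 31/12:-5/24 = -62/5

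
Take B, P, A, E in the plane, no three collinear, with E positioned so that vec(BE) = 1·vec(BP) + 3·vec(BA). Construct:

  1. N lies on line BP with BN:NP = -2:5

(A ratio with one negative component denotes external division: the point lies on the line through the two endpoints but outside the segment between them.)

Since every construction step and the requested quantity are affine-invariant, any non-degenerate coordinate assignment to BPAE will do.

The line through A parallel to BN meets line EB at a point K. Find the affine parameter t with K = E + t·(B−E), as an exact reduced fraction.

t = 2/3

Choose coordinates B = (0, 0), P = (1, 0), A = (0, 1), E = (1, 3).
1. N lies on line BP with BN:NP = -2:5 ⇒ N = (-2/3, 0)
through A parallel to BN: direction (-2/3, 0); meets EB at K = (1/3, 1)
K = E + t·(B−E) with t = 2/3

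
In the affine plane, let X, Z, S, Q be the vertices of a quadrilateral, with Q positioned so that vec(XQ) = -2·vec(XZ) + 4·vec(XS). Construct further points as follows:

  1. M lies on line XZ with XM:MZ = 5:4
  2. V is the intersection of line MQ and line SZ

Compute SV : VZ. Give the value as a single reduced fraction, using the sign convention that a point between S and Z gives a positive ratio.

SV:VZ = -3/16

Set X = (0, 0), Z = (1, 0), S = (0, 1), Q = (-2, 4); any affine frame gives the same invariant.
1. M lies on line XZ with XM:MZ = 5:4 ⇒ M = (5/9, 0)
2. V is the intersection of line MQ and line SZ ⇒ V = (-3/13, 16/13)
V = S + t·(Z−S) with t = -3/13, so SV:VZ = t:(1−t) = -3/13:16/13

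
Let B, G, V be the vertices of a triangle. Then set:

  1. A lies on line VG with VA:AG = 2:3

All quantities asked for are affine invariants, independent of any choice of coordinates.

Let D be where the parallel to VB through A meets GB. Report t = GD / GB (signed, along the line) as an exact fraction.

Choose coordinates B = (0, 0), G = (1, 0), V = (0, 1).
1. A lies on line VG with VA:AG = 2:3 ⇒ A = (2/5, 3/5)
through A parallel to VB: direction (0, -1); meets GB at D = (2/5, 0)
D = G + t·(B−G) with t = 3/5

t = 3/5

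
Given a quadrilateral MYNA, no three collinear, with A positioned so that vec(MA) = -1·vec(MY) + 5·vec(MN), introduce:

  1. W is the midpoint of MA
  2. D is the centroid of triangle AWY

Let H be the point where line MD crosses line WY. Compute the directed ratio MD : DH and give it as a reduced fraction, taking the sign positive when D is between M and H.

Assign M = (0, 0), Y = (1, 0), N = (0, 1), A = (-1, 5) — the answer is frame-independent, so this choice is without loss of generality.
1. W is the midpoint of MA ⇒ W = (-1/2, 5/2)
2. D is the centroid of triangle AWY ⇒ D = (-1/6, 5/2)
line MD meets WY at H = (-1/8, 15/8)
D = M + t·(H−M) with t = 4/3, so MD:DH = 4/3:-1/3

MD:DH = -4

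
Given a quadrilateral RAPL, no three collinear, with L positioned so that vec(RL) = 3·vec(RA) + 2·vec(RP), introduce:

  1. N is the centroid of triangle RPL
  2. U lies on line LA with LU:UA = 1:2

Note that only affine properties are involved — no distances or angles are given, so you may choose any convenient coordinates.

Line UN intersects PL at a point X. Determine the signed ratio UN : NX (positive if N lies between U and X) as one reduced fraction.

UN:NX = 1/3

Choose coordinates R = (0, 0), A = (1, 0), P = (0, 1), L = (3, 2).
1. N is the centroid of triangle RPL ⇒ N = (1, 1)
2. U lies on line LA with LU:UA = 1:2 ⇒ U = (7/3, 4/3)
line UN meets PL at X = (-3, 0)
N = U + t·(X−U) with t = 1/4, so UN:NX = 1/4:3/4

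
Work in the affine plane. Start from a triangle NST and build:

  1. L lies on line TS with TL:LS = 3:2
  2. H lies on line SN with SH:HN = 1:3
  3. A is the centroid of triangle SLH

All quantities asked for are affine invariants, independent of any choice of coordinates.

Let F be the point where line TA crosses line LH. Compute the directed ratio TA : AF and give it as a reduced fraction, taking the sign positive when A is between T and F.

Work in coordinates with N = (0, 0), S = (1, 0), T = (0, 1).
1. L lies on line TS with TL:LS = 3:2 ⇒ L = (3/5, 2/5)
2. H lies on line SN with SH:HN = 1:3 ⇒ H = (3/4, 0)
3. A is the centroid of triangle SLH ⇒ A = (47/60, 2/15)
line TA meets LH at F = (141/220, 16/55)
A = T + t·(F−T) with t = 11/9, so TA:AF = 11/9:-2/9

TA:AF = -11/2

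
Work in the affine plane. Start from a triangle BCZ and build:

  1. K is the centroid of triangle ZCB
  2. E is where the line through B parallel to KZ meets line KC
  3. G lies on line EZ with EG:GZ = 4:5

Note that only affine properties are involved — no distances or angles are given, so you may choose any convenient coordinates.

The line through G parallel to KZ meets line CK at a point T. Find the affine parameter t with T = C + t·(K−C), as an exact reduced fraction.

Work in coordinates with B = (0, 0), C = (1, 0), Z = (0, 1).
1. K is the centroid of triangle ZCB ⇒ K = (1/3, 1/3)
2. E is where the line through B parallel to KZ meets line KC ⇒ E = (-1/3, 2/3)
3. G lies on line EZ with EG:GZ = 4:5 ⇒ G = (-5/27, 22/27)
through G parallel to KZ: direction (-1/3, 2/3); meets CK at T = (-1/27, 14/27)
T = C + t·(K−C) with t = 14/9

t = 14/9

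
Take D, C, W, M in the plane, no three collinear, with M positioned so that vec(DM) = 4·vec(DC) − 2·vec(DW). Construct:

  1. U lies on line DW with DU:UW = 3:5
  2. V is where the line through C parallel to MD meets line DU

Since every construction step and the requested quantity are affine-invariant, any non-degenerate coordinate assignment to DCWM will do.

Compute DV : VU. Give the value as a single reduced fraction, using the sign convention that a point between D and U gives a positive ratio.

Assign D = (0, 0), C = (1, 0), W = (0, 1), M = (4, -2) — the answer is frame-independent, so this choice is without loss of generality.
1. U lies on line DW with DU:UW = 3:5 ⇒ U = (0, 3/8)
2. V is where the line through C parallel to MD meets line DU ⇒ V = (0, 1/2)
V = D + t·(U−D) with t = 4/3, so DV:VU = t:(1−t) = 4/3:-1/3

DV:VU = -4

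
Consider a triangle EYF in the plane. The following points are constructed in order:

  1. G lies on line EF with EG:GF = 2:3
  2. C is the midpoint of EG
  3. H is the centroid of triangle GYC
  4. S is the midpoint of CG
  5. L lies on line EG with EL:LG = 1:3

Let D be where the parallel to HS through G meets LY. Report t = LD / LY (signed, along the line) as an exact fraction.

t = 3/2

Assign E = (0, 0), Y = (1, 0), F = (0, 1) — the answer is frame-independent, so this choice is without loss of generality.
1. G lies on line EF with EG:GF = 2:3 ⇒ G = (0, 2/5)
2. C is the midpoint of EG ⇒ C = (0, 1/5)
3. H is the centroid of triangle GYC ⇒ H = (1/3, 1/5)
4. S is the midpoint of CG ⇒ S = (0, 3/10)
5. L lies on line EG with EL:LG = 1:3 ⇒ L = (0, 1/10)
through G parallel to HS: direction (-1/3, 1/10); meets LY at D = (3/2, -1/20)
D = L + t·(Y−L) with t = 3/2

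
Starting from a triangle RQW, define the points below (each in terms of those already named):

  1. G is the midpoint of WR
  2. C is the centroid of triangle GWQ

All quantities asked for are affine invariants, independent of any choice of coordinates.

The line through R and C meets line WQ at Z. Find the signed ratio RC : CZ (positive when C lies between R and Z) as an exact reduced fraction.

Work in coordinates with R = (0, 0), Q = (1, 0), W = (0, 1).
1. G is the midpoint of WR ⇒ G = (0, 1/2)
2. C is the centroid of triangle GWQ ⇒ C = (1/3, 1/2)
line RC meets WQ at Z = (2/5, 3/5)
C = R + t·(Z−R) with t = 5/6, so RC:CZ = 5/6:1/6

RC:CZ = 5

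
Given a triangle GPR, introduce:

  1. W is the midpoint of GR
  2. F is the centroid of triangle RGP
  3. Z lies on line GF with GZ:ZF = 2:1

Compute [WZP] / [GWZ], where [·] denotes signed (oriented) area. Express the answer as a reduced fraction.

Choose coordinates G = (0, 0), P = (1, 0), R = (0, 1).
1. W is the midpoint of GR ⇒ W = (0, 1/2)
2. F is the centroid of triangle RGP ⇒ F = (1/3, 1/3)
3. Z lies on line GF with GZ:ZF = 2:1 ⇒ Z = (2/9, 2/9)
2·[WZP] = 1/6, 2·[GWZ] = -1/9
[WZP]:[GWZ] = 1/6:-1/9 = -3/2

[WZP]:[GWZ] = -3/2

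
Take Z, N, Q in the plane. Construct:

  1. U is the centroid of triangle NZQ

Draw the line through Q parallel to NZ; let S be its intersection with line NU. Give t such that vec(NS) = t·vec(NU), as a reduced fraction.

Choose coordinates Z = (0, 0), N = (1, 0), Q = (0, 1).
1. U is the centroid of triangle NZQ ⇒ U = (1/3, 1/3)
through Q parallel to NZ: direction (-1, 0); meets NU at S = (-1, 1)
S = N + t·(U−N) with t = 3

t = 3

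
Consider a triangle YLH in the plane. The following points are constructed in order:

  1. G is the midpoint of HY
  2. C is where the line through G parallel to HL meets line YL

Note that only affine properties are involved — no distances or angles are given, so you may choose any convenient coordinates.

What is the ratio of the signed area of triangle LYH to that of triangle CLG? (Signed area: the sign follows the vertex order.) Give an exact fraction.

Assign Y = (0, 0), L = (1, 0), H = (0, 1) — the answer is frame-independent, so this choice is without loss of generality.
1. G is the midpoint of HY ⇒ G = (0, 1/2)
2. C is where the line through G parallel to HL meets line YL ⇒ C = (1/2, 0)
2·[LYH] = -1, 2·[CLG] = 1/4
[LYH]:[CLG] = -1:1/4 = -4

[LYH]:[CLG] = -4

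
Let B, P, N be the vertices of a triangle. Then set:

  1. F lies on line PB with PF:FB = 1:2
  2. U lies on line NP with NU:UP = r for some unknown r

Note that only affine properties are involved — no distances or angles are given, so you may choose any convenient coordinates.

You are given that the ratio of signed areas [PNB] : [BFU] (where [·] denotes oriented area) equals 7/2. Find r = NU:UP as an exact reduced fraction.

Work in coordinates with B = (0, 0), P = (1, 0), N = (0, 1).
1. F lies on line PB with PF:FB = 1:2 ⇒ F = (2/3, 0)
2. With NU:UP = r, write λ = r/(r+1) so U = N + λ·(P−N); U is affine-linear in λ
Every point depending on U is an affine combination of U and λ-independent points, so each such coordinate is linear in λ; the λ² term in each signed area is a multiple of (P−N)×(P−N) = 0, so 2·[PNB] and 2·[BFU] are each linear in λ. Evaluating at λ=0 and λ=1:
  2·[PNB] = 1,   2·[BFU] = -2/3·λ + 2/3
So [PNB]:[BFU] = (1) / (-2/3·λ + 2/3). Setting this equal to 7/2:
  1 = 7/2·(-2/3·λ + 2/3)  ⇒  λ = 4/7
Then r = λ/(1−λ) = (4/7)/(3/7) = 4/3. Check: with r = 4/3, U = (4/7, 3/7) and [PNB]:[BFU] = 7/2 as required.

r = 4/3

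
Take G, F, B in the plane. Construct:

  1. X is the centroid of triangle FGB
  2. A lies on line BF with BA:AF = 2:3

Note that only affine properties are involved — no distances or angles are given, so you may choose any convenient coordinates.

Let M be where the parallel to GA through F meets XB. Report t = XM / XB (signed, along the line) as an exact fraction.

t = -8/7

Set G = (0, 0), F = (1, 0), B = (0, 1); any affine frame gives the same invariant.
1. X is the centroid of triangle FGB ⇒ X = (1/3, 1/3)
2. A lies on line BF with BA:AF = 2:3 ⇒ A = (2/5, 3/5)
through F parallel to GA: direction (2/5, 3/5); meets XB at M = (5/7, -3/7)
M = X + t·(B−X) with t = -8/7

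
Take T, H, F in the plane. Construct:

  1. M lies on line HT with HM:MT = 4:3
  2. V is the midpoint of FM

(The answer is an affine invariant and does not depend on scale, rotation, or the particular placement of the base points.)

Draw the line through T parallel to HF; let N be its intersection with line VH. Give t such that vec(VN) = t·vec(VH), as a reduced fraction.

Set T = (0, 0), H = (1, 0), F = (0, 1); any affine frame gives the same invariant.
1. M lies on line HT with HM:MT = 4:3 ⇒ M = (3/7, 0)
2. V is the midpoint of FM ⇒ V = (3/14, 1/2)
through T parallel to HF: direction (-1, 1); meets VH at N = (-7/4, 7/4)
N = V + t·(H−V) with t = -5/2

t = -5/2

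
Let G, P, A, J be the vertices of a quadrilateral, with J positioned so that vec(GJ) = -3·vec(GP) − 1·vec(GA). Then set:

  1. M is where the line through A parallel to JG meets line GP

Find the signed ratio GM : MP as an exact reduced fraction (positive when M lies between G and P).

GM:MP = -3/4

Choose coordinates G = (0, 0), P = (1, 0), A = (0, 1), J = (-3, -1).
1. M is where the line through A parallel to JG meets line GP ⇒ M = (-3, 0)
M = G + t·(P−G) with t = -3, so GM:MP = t:(1−t) = -3:4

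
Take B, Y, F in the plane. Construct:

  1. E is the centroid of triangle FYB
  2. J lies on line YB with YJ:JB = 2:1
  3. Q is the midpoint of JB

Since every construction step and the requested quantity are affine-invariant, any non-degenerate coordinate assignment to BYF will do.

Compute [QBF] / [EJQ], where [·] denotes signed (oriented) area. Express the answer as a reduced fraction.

[QBF]:[EJQ] = 3

Work in coordinates with B = (0, 0), Y = (1, 0), F = (0, 1).
1. E is the centroid of triangle FYB ⇒ E = (1/3, 1/3)
2. J lies on line YB with YJ:JB = 2:1 ⇒ J = (1/3, 0)
3. Q is the midpoint of JB ⇒ Q = (1/6, 0)
2·[QBF] = -1/6, 2·[EJQ] = -1/18
[QBF]:[EJQ] = -1/6:-1/18 = 3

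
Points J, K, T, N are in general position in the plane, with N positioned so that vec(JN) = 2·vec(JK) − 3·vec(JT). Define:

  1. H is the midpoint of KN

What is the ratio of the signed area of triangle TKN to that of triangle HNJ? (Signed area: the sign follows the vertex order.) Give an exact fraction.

[TKN]:[HNJ] = 4/3

Set J = (0, 0), K = (1, 0), T = (0, 1), N = (2, -3); any affine frame gives the same invariant.
1. H is the midpoint of KN ⇒ H = (3/2, -3/2)
2·[TKN] = -2, 2·[HNJ] = -3/2
[TKN]:[HNJ] = -2:-3/2 = 4/3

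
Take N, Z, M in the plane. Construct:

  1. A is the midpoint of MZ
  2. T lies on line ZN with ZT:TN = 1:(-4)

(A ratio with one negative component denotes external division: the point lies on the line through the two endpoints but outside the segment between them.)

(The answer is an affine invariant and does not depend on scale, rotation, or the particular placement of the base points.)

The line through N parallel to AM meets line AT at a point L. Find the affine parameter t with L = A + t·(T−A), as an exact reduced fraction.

t = -3

Choose coordinates N = (0, 0), Z = (1, 0), M = (0, 1).
1. A is the midpoint of MZ ⇒ A = (1/2, 1/2)
2. T lies on line ZN with ZT:TN = 1:(-4) ⇒ T = (4/3, 0)
through N parallel to AM: direction (-1/2, 1/2); meets AT at L = (-2, 2)
L = A + t·(T−A) with t = -3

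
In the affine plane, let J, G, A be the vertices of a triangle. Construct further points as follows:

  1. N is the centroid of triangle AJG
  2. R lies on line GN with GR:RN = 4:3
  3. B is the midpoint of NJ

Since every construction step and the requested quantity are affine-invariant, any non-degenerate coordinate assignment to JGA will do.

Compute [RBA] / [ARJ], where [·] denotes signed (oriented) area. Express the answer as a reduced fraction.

Assign J = (0, 0), G = (1, 0), A = (0, 1) — the answer is frame-independent, so this choice is without loss of generality.
1. N is the centroid of triangle AJG ⇒ N = (1/3, 1/3)
2. R lies on line GN with GR:RN = 4:3 ⇒ R = (13/21, 4/21)
3. B is the midpoint of NJ ⇒ B = (1/6, 1/6)
2·[RBA] = -8/21, 2·[ARJ] = -13/21
[RBA]:[ARJ] = -8/21:-13/21 = 8/13

[RBA]:[ARJ] = 8/13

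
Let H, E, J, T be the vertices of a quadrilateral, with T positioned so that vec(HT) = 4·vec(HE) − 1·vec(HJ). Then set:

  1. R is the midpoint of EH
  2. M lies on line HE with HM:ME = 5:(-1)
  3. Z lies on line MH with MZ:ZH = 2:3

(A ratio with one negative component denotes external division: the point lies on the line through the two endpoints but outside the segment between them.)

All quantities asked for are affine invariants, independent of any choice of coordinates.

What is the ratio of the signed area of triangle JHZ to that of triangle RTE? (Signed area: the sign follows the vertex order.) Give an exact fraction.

Work in coordinates with H = (0, 0), E = (1, 0), J = (0, 1), T = (4, -1).
1. R is the midpoint of EH ⇒ R = (1/2, 0)
2. M lies on line HE with HM:ME = 5:(-1) ⇒ M = (5/4, 0)
3. Z lies on line MH with MZ:ZH = 2:3 ⇒ Z = (3/4, 0)
2·[JHZ] = 3/4, 2·[RTE] = 1/2
[JHZ]:[RTE] = 3/4:1/2 = 3/2

[JHZ]:[RTE] = 3/2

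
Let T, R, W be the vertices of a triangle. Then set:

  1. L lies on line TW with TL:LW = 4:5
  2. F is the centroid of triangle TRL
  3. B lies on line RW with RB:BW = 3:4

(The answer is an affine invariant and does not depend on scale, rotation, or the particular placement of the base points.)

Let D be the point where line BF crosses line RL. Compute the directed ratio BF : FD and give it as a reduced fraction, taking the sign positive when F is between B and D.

BF:FD = -73/28

Choose coordinates T = (0, 0), R = (1, 0), W = (0, 1).
1. L lies on line TW with TL:LW = 4:5 ⇒ L = (0, 4/9)
2. F is the centroid of triangle TRL ⇒ F = (1/3, 4/27)
3. B lies on line RW with RB:BW = 3:4 ⇒ B = (4/7, 3/7)
line BF meets RL at D = (31/73, 56/219)
F = B + t·(D−B) with t = 73/45, so BF:FD = 73/45:-28/45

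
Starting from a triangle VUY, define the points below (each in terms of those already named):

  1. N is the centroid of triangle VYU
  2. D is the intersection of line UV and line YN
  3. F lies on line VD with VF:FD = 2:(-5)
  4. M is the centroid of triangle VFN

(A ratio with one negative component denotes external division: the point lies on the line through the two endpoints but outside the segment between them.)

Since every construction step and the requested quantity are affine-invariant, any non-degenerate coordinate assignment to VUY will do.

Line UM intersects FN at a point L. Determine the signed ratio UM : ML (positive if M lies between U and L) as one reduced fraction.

UM:ML = 11

Set V = (0, 0), U = (1, 0), Y = (0, 1); any affine frame gives the same invariant.
1. N is the centroid of triangle VYU ⇒ N = (1/3, 1/3)
2. D is the intersection of line UV and line YN ⇒ D = (1/2, 0)
3. F lies on line VD with VF:FD = 2:(-5) ⇒ F = (-1/3, 0)
4. M is the centroid of triangle VFN ⇒ M = (0, 1/9)
line UM meets FN at L = (-1/11, 4/33)
M = U + t·(L−U) with t = 11/12, so UM:ML = 11/12:1/12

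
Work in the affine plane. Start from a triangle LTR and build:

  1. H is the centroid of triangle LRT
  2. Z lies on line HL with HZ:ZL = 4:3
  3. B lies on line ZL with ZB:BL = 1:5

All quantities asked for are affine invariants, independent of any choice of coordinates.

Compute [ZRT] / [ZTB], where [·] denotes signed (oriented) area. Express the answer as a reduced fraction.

Choose coordinates L = (0, 0), T = (1, 0), R = (0, 1).
1. H is the centroid of triangle LRT ⇒ H = (1/3, 1/3)
2. Z lies on line HL with HZ:ZL = 4:3 ⇒ Z = (1/7, 1/7)
3. B lies on line ZL with ZB:BL = 1:5 ⇒ B = (5/42, 5/42)
2·[ZRT] = -5/7, 2·[ZTB] = -1/42
[ZRT]:[ZTB] = -5/7:-1/42 = 30

[ZRT]:[ZTB] = 30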